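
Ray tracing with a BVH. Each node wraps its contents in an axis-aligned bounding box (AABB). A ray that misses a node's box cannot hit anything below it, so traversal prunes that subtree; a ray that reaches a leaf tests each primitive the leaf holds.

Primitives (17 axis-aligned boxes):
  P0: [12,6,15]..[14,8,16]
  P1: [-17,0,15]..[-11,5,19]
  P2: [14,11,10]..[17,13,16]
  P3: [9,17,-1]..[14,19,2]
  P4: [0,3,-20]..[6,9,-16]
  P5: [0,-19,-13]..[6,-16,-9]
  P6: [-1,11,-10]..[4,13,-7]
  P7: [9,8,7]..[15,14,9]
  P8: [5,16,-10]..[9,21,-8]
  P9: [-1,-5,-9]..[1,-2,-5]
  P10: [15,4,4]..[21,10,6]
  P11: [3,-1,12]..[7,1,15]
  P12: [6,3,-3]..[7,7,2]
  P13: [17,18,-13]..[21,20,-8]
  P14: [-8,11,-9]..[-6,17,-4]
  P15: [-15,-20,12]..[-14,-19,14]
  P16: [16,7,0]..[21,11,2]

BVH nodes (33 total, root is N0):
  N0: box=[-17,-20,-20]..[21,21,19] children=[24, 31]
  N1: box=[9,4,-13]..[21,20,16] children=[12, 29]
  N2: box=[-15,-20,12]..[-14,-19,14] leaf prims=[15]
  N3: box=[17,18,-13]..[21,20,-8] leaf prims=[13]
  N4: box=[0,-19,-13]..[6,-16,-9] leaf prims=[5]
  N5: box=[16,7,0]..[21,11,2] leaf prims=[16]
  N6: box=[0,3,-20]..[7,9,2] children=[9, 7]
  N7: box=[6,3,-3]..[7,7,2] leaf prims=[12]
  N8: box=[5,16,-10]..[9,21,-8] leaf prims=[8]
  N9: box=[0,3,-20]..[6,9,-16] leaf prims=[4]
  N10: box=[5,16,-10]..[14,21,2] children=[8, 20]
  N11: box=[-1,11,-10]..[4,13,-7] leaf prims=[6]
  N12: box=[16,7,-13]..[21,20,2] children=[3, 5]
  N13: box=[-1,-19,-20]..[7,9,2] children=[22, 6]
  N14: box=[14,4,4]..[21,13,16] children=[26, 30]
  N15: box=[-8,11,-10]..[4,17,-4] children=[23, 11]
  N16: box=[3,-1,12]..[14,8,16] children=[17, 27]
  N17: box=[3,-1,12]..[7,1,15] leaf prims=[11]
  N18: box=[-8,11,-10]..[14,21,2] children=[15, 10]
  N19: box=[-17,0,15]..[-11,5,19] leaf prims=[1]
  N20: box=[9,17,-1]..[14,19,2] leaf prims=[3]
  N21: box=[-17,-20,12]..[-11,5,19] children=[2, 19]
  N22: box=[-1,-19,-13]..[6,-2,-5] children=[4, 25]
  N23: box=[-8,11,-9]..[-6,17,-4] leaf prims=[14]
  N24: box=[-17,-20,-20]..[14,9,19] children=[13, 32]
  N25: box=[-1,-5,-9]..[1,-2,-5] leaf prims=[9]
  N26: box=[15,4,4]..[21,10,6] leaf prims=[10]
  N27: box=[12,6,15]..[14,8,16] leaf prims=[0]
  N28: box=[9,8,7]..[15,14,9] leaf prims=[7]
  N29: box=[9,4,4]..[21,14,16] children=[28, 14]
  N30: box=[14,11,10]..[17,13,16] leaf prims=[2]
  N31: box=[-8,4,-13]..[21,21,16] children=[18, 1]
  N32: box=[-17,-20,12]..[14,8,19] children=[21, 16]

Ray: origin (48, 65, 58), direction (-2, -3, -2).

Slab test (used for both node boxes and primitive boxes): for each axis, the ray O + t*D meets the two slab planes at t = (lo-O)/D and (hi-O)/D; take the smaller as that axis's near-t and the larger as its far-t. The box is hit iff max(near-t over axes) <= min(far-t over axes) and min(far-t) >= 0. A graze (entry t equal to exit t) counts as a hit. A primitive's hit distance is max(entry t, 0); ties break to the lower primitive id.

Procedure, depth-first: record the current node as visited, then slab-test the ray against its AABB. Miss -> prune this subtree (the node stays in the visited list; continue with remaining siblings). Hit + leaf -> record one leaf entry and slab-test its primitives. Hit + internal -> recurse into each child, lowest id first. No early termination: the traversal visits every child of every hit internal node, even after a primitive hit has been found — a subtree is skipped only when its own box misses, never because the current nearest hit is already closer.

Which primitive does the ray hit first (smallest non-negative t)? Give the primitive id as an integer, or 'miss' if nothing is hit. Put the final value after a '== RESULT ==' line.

Trace the traversal:
N0 x:[27/2,65/2] y:[44/3,85/3] z:[39/2,39] -> hit [39/2,85/3], descend [24, 31]
  N24 x:[17,65/2] y:[56/3,85/3] z:[39/2,39] -> hit [39/2,85/3], descend [13, 32]
    N13 x:[41/2,49/2] y:[56/3,28] z:[28,39] -> miss, prune
    N32 x:[17,65/2] y:[19,85/3] z:[39/2,23] -> hit [39/2,23], descend [16, 21]
      N16 x:[17,45/2] y:[19,22] z:[21,23] -> hit [21,22], descend [17, 27]
        N17 x:[41/2,45/2] y:[64/3,22] z:[43/2,23] -> hit [43/2,22] leaf, test {P11@t=43/2}
        N27 x:[17,18] y:[19,59/3] z:[21,43/2] -> miss, prune
      N21 x:[59/2,65/2] y:[20,85/3] z:[39/2,23] -> miss, prune
  N31 x:[27/2,28] y:[44/3,61/3] z:[21,71/2] -> miss, prune

Visited [0, 24, 13, 32, 16, 17, 27, 21, 31]. Tests: 9 box, 1 leaf. Nearest: P11.

== RESULT ==
11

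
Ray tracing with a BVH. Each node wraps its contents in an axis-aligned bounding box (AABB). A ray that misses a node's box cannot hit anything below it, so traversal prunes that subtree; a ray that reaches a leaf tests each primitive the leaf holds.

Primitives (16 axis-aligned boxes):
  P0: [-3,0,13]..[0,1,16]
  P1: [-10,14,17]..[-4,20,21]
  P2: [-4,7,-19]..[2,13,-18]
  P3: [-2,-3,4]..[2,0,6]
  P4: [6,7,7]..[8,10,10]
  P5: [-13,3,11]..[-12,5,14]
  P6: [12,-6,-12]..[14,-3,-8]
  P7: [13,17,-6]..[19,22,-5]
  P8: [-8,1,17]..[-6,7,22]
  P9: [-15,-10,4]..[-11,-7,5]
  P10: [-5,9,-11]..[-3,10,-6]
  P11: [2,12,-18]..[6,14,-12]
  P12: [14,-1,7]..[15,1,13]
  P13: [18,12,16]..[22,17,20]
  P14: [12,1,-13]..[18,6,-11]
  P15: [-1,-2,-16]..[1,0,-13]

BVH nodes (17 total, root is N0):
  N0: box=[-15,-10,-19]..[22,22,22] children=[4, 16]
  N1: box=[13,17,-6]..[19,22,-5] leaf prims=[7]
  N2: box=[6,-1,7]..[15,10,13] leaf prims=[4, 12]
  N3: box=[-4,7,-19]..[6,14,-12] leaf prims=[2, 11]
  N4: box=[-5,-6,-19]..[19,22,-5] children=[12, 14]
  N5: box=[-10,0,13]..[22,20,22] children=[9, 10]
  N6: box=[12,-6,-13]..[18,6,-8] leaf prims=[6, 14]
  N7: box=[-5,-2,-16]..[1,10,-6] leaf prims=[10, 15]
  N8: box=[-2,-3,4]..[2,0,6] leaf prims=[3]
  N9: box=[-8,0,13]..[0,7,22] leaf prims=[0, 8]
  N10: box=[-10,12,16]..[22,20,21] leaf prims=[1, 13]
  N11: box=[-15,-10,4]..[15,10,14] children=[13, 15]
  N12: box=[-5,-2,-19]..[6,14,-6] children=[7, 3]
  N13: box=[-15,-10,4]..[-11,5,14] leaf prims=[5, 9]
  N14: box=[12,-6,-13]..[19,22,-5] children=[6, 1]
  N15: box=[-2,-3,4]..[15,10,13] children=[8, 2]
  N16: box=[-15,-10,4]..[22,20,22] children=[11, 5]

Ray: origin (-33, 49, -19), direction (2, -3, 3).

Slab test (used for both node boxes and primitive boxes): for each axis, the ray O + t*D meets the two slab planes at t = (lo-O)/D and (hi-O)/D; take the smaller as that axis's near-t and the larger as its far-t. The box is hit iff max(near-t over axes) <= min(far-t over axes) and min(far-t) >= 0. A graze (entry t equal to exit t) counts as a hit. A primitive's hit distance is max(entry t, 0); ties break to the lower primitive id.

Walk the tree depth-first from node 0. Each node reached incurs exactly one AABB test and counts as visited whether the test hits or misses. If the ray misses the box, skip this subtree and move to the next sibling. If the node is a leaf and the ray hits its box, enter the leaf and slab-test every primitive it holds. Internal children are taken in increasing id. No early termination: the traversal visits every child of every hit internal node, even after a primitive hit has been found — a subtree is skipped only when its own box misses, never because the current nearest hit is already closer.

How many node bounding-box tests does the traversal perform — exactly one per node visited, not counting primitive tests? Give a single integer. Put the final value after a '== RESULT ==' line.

Traverse from the root:
N0 x:[9,55/2] y:[9,59/3] z:[0,41/3] -> hit [9,41/3], descend [4, 16]
  N4 x:[14,26] y:[9,55/3] z:[0,14/3] -> miss, prune
  N16 x:[9,55/2] y:[29/3,59/3] z:[23/3,41/3] -> hit [29/3,41/3], descend [5, 11]
    N5 x:[23/2,55/2] y:[29/3,49/3] z:[32/3,41/3] -> hit [23/2,41/3], descend [9, 10]
      N9 x:[25/2,33/2] y:[14,49/3] z:[32/3,41/3] -> miss, prune
      N10 x:[23/2,55/2] y:[29/3,37/3] z:[35/3,40/3] -> hit [35/3,37/3] leaf, test {P1(miss), P13(miss)}
    N11 x:[9,24] y:[13,59/3] z:[23/3,11] -> miss, prune

Visited [0, 4, 16, 5, 9, 10, 11]. Tests: 7 box, 1 leaf. Nearest: miss.

== RESULT ==
7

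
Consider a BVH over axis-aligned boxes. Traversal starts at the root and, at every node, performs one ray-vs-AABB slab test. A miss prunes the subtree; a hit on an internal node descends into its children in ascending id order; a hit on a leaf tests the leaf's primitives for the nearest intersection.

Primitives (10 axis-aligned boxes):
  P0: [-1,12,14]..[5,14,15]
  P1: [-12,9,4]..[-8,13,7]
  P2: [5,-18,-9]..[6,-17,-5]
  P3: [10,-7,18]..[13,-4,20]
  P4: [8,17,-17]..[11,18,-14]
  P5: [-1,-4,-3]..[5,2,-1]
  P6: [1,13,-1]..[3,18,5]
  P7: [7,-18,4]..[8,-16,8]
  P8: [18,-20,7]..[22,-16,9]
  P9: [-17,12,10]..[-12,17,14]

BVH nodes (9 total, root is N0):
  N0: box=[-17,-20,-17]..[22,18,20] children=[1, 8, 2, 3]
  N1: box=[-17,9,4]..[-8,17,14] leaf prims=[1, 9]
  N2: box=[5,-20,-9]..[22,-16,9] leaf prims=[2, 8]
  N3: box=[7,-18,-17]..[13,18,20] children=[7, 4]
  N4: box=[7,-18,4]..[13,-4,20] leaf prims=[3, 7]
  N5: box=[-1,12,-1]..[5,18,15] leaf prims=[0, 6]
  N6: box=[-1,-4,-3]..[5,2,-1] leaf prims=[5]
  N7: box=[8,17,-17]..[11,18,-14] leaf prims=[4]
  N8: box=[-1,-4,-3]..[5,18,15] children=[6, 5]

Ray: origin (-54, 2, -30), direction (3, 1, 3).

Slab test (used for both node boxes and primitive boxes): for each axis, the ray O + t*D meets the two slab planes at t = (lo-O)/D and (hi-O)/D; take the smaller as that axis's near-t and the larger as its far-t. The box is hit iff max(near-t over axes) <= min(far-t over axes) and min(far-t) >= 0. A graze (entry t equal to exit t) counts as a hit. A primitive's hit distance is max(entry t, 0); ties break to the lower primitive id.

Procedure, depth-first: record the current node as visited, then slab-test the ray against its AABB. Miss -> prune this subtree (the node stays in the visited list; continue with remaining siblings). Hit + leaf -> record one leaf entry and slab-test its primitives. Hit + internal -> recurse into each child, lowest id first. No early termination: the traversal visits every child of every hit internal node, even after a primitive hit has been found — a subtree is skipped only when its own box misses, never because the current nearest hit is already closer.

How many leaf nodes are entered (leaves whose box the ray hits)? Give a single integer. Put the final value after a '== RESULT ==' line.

Walk:
N0 x:[37/3,76/3] y:[-22,16] z:[13/3,50/3] -> hit [37/3,16], descend [1, 2, 3, 8]
  N1 x:[37/3,46/3] y:[7,15] z:[34/3,44/3] -> hit [37/3,44/3] leaf, test {P1(miss), P9@t=40/3}
  N2 x:[59/3,76/3] y:[-22,-18] z:[7,13] -> miss, prune
  N3 x:[61/3,67/3] y:[-20,16] z:[13/3,50/3] -> miss, prune
  N8 x:[53/3,59/3] y:[-6,16] z:[9,15] -> miss, prune

Visited [0, 1, 2, 3, 8]. Tests: 5 box, 1 leaf. Nearest: P9.

== RESULT ==
1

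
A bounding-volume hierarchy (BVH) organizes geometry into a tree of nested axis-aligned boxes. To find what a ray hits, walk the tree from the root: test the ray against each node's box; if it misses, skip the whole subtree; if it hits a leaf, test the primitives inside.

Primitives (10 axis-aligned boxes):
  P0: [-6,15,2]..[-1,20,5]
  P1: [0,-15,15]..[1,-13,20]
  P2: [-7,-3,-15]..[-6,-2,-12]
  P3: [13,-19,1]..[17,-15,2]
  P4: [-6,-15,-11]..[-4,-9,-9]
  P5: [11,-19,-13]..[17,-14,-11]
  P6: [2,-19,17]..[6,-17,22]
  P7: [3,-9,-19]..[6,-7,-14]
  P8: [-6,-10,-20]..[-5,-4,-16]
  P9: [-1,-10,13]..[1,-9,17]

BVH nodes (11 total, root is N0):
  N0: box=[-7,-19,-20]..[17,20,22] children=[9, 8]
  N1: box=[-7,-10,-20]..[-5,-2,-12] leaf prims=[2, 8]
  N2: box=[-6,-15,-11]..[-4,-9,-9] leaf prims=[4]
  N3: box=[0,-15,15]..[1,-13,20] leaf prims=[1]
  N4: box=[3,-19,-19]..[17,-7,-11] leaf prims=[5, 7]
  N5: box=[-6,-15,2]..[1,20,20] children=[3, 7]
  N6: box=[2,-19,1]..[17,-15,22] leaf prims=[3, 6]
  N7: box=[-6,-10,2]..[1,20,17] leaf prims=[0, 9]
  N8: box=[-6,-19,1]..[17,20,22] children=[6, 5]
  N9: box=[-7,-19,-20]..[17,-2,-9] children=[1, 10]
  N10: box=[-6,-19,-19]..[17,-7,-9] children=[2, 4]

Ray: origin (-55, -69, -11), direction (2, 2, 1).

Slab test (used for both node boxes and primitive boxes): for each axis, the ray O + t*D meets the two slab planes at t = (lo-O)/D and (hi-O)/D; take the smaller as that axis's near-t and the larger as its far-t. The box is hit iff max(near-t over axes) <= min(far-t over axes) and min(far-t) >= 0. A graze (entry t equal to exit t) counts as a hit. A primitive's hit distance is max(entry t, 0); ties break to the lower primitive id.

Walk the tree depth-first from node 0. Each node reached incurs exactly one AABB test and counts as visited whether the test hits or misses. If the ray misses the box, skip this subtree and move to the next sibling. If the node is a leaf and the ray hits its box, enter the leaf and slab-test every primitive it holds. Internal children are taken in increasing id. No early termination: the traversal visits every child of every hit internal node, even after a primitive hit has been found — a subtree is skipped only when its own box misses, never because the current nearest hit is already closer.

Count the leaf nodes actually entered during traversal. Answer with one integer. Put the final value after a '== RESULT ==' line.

Traverse from the root:
N0 x:[24,36] y:[25,89/2] z:[-9,33] -> hit [25,33], descend [8, 9]
  N8 x:[49/2,36] y:[25,89/2] z:[12,33] -> hit [25,33], descend [5, 6]
    N5 x:[49/2,28] y:[27,89/2] z:[13,31] -> hit [27,28], descend [3, 7]
      N3 x:[55/2,28] y:[27,28] z:[26,31] -> hit [55/2,28] leaf, test {P1@t=55/2}
      N7 x:[49/2,28] y:[59/2,89/2] z:[13,28] -> miss, prune
    N6 x:[57/2,36] y:[25,27] z:[12,33] -> miss, prune
  N9 x:[24,36] y:[25,67/2] z:[-9,2] -> miss, prune

Summary -> nodes [0, 8, 5, 3, 7, 6, 9]; box-tests=7; leaf-entries=1; first=P1

== RESULT ==
1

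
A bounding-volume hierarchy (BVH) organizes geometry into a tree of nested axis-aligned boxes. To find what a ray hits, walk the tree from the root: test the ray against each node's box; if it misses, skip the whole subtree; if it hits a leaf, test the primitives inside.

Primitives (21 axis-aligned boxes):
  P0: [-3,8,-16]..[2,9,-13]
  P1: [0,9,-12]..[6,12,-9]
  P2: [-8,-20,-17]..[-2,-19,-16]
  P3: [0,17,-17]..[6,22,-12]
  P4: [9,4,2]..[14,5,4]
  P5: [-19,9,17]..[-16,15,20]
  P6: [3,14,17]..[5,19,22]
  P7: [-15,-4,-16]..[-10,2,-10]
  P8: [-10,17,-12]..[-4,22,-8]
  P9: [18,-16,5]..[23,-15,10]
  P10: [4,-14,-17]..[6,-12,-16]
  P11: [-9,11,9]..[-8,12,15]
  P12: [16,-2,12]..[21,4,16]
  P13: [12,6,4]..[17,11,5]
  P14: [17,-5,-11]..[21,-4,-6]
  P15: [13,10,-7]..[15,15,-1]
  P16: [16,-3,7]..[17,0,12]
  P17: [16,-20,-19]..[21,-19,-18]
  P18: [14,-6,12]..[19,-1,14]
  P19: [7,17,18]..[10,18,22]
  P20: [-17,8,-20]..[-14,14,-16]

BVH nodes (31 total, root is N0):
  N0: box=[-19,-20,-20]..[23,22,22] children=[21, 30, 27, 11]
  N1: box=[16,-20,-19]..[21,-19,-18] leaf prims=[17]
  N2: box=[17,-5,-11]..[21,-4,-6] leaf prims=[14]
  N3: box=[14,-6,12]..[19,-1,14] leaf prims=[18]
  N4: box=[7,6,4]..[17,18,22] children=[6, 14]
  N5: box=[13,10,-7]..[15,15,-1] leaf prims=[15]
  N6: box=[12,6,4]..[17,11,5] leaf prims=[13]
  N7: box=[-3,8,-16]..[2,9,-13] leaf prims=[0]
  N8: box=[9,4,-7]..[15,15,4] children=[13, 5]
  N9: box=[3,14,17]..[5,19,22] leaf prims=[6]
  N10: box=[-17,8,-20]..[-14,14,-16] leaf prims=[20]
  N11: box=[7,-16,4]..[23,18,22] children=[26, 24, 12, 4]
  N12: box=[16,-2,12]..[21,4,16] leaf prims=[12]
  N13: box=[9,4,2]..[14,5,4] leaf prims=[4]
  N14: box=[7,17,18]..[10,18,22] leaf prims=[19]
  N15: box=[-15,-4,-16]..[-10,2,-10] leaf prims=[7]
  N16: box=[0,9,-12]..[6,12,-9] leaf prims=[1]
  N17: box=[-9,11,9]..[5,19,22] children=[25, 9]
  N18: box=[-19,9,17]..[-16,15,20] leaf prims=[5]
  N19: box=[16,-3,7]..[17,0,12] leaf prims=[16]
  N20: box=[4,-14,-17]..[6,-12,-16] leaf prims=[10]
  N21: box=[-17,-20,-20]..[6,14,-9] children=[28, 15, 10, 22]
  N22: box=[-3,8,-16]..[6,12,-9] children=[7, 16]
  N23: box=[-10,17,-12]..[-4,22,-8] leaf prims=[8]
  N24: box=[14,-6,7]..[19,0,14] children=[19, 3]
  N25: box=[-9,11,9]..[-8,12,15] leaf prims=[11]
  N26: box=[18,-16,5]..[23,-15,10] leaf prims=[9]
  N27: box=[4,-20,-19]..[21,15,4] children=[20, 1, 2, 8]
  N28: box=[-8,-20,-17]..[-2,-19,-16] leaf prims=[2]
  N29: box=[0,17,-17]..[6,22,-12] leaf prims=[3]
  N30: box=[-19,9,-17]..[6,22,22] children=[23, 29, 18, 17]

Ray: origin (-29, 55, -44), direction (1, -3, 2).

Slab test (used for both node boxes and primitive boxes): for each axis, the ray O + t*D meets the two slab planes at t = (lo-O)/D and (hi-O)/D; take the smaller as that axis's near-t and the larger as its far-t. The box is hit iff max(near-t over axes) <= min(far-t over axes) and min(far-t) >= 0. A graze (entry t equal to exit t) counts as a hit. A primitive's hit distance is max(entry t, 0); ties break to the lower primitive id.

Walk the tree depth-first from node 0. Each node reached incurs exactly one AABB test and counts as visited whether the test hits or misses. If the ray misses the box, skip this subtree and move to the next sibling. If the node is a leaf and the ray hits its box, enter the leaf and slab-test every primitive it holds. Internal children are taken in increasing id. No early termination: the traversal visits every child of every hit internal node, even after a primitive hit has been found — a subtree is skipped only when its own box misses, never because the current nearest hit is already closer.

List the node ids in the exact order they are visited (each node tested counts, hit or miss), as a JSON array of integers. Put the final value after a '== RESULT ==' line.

Walk:
N0 x:[10,52] y:[11,25] z:[12,33] -> hit [12,25], descend [11, 21, 27, 30]
  N11 x:[36,52] y:[37/3,71/3] z:[24,33] -> miss, prune
  N21 x:[12,35] y:[41/3,25] z:[12,35/2] -> hit [41/3,35/2], descend [10, 15, 22, 28]
    N10 x:[12,15] y:[41/3,47/3] z:[12,14] -> hit [41/3,14] leaf, test {P20@t=41/3}
    N15 x:[14,19] y:[53/3,59/3] z:[14,17] -> miss, prune
    N22 x:[26,35] y:[43/3,47/3] z:[14,35/2] -> miss, prune
    N28 x:[21,27] y:[74/3,25] z:[27/2,14] -> miss, prune
  N27 x:[33,50] y:[40/3,25] z:[25/2,24] -> miss, prune
  N30 x:[10,35] y:[11,46/3] z:[27/2,33] -> hit [27/2,46/3], descend [17, 18, 23, 29]
    N17 x:[20,34] y:[12,44/3] z:[53/2,33] -> miss, prune
    N18 x:[10,13] y:[40/3,46/3] z:[61/2,32] -> miss, prune
    N23 x:[19,25] y:[11,38/3] z:[16,18] -> miss, prune
    N29 x:[29,35] y:[11,38/3] z:[27/2,16] -> miss, prune

Visited [0, 11, 21, 10, 15, 22, 28, 27, 30, 17, 18, 23, 29]. Tests: 13 box, 1 leaf. Nearest: P20.

== RESULT ==
[0, 11, 21, 10, 15, 22, 28, 27, 30, 17, 18, 23, 29]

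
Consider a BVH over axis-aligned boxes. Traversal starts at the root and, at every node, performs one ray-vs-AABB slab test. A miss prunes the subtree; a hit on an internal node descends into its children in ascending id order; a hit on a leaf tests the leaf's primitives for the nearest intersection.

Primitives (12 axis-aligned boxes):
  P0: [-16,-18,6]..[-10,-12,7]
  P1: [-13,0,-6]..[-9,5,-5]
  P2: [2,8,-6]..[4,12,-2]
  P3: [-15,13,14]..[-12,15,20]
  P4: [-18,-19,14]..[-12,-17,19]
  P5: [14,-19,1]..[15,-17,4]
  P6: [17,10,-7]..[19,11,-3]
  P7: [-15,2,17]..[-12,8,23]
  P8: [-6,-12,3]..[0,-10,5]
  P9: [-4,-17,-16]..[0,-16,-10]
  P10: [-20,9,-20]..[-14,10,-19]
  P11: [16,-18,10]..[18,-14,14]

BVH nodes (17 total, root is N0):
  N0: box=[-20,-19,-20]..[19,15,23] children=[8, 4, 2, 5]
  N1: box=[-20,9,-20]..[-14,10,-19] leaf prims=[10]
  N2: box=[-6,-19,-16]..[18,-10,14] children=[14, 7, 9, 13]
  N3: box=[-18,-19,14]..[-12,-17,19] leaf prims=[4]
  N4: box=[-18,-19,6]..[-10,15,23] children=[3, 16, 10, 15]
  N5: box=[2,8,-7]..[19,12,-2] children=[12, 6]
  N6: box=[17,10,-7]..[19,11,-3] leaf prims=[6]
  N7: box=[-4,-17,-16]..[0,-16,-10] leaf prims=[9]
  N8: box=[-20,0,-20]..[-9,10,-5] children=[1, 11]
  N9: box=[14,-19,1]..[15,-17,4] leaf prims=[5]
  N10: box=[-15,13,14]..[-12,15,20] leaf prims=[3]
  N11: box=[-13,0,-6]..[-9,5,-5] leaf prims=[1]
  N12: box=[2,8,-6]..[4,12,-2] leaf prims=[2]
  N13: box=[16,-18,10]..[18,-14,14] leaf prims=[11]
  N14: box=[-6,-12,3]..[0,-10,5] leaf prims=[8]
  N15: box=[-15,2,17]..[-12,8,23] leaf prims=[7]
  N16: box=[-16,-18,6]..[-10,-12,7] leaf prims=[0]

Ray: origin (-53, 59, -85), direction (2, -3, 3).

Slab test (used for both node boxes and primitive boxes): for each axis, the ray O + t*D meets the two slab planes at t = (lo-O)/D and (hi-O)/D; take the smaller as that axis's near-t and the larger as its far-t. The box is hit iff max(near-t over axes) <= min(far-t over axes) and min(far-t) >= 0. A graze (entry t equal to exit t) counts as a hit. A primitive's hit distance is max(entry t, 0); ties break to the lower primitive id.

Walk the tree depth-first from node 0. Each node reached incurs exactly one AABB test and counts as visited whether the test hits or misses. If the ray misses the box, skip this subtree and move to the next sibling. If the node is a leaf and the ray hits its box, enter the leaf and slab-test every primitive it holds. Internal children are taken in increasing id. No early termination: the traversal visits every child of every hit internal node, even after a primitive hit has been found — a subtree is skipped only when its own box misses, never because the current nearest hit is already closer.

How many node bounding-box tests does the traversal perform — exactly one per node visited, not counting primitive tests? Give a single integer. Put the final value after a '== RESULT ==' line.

Walk:
N0 x:[33/2,36] y:[44/3,26] z:[65/3,36] -> hit [65/3,26], descend [2, 4, 5, 8]
  N2 x:[47/2,71/2] y:[23,26] z:[23,33] -> hit [47/2,26], descend [7, 9, 13, 14]
    N7 x:[49/2,53/2] y:[25,76/3] z:[23,25] -> hit [25,25] leaf, test {P9@t=25}
    N9 x:[67/2,34] y:[76/3,26] z:[86/3,89/3] -> miss, prune
    N13 x:[69/2,71/2] y:[73/3,77/3] z:[95/3,33] -> miss, prune
    N14 x:[47/2,53/2] y:[23,71/3] z:[88/3,30] -> miss, prune
  N4 x:[35/2,43/2] y:[44/3,26] z:[91/3,36] -> miss, prune
  N5 x:[55/2,36] y:[47/3,17] z:[26,83/3] -> miss, prune
  N8 x:[33/2,22] y:[49/3,59/3] z:[65/3,80/3] -> miss, prune

order=[0, 2, 7, 9, 13, 14, 4, 5, 8]  |boxes|=9  |leaves|=1  hit=P9

== RESULT ==
9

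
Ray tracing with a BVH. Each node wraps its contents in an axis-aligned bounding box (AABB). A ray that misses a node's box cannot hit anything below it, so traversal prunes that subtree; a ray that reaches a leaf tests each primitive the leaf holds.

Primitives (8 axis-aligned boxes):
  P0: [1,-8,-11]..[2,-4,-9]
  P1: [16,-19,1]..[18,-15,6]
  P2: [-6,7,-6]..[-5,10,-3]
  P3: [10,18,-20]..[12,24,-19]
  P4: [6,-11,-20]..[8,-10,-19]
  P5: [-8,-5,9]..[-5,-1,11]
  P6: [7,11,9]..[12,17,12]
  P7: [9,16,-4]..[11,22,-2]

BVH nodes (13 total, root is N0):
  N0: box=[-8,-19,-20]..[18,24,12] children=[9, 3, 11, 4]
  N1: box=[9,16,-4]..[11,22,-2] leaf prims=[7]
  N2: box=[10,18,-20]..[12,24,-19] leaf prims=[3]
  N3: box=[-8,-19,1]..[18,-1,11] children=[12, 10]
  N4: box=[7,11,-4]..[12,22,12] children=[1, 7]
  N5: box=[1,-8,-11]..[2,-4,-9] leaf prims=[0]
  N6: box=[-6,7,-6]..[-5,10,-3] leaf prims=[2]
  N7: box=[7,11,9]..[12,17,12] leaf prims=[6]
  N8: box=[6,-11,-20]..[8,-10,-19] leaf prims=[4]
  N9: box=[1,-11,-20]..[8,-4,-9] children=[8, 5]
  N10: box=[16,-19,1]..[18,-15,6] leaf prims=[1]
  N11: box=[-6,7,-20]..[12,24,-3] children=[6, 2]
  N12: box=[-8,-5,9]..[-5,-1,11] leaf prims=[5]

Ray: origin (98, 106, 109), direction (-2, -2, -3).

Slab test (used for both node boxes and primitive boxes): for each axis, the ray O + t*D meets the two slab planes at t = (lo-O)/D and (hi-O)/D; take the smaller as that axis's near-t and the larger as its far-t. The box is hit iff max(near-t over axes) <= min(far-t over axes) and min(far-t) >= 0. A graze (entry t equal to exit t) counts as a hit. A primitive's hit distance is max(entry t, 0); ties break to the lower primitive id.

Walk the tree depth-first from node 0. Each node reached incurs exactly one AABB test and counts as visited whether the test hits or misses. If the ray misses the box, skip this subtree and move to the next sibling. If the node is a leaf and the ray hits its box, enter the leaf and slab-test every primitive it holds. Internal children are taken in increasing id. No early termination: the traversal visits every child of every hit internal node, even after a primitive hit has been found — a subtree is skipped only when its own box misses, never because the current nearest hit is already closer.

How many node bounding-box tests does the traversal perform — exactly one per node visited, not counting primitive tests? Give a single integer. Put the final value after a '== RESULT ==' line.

Walk:
N0 x:[40,53] y:[41,125/2] z:[97/3,43] -> hit [41,43], descend [3, 4, 9, 11]
  N3 x:[40,53] y:[107/2,125/2] z:[98/3,36] -> miss, prune
  N4 x:[43,91/2] y:[42,95/2] z:[97/3,113/3] -> miss, prune
  N9 x:[45,97/2] y:[55,117/2] z:[118/3,43] -> miss, prune
  N11 x:[43,52] y:[41,99/2] z:[112/3,43] -> hit [43,43], descend [2, 6]
    N2 x:[43,44] y:[41,44] z:[128/3,43] -> hit [43,43] leaf, test {P3@t=43}
    N6 x:[103/2,52] y:[48,99/2] z:[112/3,115/3] -> miss, prune

order=[0, 3, 4, 9, 11, 2, 6]  |boxes|=7  |leaves|=1  hit=P3

== RESULT ==
7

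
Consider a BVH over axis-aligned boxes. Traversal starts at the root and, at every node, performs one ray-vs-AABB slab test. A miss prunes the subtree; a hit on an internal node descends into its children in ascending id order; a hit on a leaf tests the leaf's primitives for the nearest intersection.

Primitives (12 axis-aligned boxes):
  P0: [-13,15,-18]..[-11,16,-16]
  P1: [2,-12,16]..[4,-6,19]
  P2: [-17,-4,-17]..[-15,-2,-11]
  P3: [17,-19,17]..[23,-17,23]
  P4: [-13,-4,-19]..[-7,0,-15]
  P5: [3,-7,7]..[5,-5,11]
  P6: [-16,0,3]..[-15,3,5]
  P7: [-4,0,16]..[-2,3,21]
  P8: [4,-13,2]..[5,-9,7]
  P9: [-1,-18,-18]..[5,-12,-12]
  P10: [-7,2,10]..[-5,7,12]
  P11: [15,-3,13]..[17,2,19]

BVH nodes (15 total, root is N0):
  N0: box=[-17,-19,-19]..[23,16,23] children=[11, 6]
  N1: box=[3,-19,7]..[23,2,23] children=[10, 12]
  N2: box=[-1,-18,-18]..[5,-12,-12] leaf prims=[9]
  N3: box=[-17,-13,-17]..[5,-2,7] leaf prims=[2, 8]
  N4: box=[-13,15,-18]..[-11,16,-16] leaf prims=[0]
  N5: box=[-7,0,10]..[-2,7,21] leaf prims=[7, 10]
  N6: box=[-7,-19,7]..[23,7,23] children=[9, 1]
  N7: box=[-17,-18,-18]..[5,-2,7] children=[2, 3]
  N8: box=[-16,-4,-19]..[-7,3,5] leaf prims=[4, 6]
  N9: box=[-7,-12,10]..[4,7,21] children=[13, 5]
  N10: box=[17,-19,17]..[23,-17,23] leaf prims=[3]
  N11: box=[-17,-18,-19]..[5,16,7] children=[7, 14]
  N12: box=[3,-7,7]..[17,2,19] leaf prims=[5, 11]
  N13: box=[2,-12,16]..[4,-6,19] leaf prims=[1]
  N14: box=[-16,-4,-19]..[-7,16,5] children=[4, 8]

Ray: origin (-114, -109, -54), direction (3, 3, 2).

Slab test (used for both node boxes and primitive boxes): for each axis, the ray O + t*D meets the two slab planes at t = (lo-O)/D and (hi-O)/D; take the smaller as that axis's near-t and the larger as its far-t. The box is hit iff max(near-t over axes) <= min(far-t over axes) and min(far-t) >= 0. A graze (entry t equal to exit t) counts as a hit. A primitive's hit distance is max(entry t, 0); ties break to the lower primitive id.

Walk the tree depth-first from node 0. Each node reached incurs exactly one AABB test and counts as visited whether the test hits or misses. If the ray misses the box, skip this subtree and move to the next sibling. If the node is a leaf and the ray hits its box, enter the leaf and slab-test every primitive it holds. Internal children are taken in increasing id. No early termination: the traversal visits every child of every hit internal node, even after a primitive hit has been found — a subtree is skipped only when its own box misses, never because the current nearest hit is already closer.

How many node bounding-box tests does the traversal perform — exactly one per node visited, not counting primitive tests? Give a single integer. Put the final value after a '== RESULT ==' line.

Trace the traversal:
N0 x:[97/3,137/3] y:[30,125/3] z:[35/2,77/2] -> hit [97/3,77/2], descend [6, 11]
  N6 x:[107/3,137/3] y:[30,116/3] z:[61/2,77/2] -> hit [107/3,77/2], descend [1, 9]
    N1 x:[39,137/3] y:[30,37] z:[61/2,77/2] -> miss, prune
    N9 x:[107/3,118/3] y:[97/3,116/3] z:[32,75/2] -> hit [107/3,75/2], descend [5, 13]
      N5 x:[107/3,112/3] y:[109/3,116/3] z:[32,75/2] -> hit [109/3,112/3] leaf, test {P7@t=110/3, P10(miss)}
      N13 x:[116/3,118/3] y:[97/3,103/3] z:[35,73/2] -> miss, prune
  N11 x:[97/3,119/3] y:[91/3,125/3] z:[35/2,61/2] -> miss, prune

Summary -> nodes [0, 6, 1, 9, 5, 13, 11]; box-tests=7; leaf-entries=1; first=P7

== RESULT ==
7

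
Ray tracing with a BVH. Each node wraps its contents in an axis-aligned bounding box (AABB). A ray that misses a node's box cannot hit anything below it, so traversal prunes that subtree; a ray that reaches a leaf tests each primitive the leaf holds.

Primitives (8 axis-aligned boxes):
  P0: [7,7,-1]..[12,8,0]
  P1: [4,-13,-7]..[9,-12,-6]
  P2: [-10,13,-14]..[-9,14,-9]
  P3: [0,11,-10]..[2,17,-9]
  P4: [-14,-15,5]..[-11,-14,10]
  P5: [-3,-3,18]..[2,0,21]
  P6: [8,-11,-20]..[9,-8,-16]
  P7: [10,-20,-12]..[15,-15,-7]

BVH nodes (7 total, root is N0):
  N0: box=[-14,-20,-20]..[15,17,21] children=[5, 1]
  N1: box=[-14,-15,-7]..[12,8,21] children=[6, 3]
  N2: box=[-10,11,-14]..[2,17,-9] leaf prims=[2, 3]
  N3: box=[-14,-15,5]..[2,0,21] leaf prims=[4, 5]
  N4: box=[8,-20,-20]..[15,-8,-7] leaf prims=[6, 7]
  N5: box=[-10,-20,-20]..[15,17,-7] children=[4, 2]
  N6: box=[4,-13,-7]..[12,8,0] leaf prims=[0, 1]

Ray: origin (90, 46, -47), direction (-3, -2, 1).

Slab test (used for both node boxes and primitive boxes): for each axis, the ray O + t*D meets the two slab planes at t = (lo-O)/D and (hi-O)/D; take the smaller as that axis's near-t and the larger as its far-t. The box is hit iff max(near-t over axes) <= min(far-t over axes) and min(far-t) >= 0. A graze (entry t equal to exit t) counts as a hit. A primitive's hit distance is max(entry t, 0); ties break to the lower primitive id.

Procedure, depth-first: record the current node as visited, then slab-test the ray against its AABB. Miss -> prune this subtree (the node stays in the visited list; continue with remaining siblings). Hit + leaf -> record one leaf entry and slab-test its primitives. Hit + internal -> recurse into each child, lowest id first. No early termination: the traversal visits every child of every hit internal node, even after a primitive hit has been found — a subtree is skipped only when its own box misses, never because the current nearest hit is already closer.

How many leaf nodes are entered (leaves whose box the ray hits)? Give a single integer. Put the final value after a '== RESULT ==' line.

Traverse from the root:
N0 x:[25,104/3] y:[29/2,33] z:[27,68] -> hit [27,33], descend [1, 5]
  N1 x:[26,104/3] y:[19,61/2] z:[40,68] -> miss, prune
  N5 x:[25,100/3] y:[29/2,33] z:[27,40] -> hit [27,33], descend [2, 4]
    N2 x:[88/3,100/3] y:[29/2,35/2] z:[33,38] -> miss, prune
    N4 x:[25,82/3] y:[27,33] z:[27,40] -> hit [27,82/3] leaf, test {P6@t=27, P7(miss)}

Summary -> nodes [0, 1, 5, 2, 4]; box-tests=5; leaf-entries=1; first=P6

== RESULT ==
1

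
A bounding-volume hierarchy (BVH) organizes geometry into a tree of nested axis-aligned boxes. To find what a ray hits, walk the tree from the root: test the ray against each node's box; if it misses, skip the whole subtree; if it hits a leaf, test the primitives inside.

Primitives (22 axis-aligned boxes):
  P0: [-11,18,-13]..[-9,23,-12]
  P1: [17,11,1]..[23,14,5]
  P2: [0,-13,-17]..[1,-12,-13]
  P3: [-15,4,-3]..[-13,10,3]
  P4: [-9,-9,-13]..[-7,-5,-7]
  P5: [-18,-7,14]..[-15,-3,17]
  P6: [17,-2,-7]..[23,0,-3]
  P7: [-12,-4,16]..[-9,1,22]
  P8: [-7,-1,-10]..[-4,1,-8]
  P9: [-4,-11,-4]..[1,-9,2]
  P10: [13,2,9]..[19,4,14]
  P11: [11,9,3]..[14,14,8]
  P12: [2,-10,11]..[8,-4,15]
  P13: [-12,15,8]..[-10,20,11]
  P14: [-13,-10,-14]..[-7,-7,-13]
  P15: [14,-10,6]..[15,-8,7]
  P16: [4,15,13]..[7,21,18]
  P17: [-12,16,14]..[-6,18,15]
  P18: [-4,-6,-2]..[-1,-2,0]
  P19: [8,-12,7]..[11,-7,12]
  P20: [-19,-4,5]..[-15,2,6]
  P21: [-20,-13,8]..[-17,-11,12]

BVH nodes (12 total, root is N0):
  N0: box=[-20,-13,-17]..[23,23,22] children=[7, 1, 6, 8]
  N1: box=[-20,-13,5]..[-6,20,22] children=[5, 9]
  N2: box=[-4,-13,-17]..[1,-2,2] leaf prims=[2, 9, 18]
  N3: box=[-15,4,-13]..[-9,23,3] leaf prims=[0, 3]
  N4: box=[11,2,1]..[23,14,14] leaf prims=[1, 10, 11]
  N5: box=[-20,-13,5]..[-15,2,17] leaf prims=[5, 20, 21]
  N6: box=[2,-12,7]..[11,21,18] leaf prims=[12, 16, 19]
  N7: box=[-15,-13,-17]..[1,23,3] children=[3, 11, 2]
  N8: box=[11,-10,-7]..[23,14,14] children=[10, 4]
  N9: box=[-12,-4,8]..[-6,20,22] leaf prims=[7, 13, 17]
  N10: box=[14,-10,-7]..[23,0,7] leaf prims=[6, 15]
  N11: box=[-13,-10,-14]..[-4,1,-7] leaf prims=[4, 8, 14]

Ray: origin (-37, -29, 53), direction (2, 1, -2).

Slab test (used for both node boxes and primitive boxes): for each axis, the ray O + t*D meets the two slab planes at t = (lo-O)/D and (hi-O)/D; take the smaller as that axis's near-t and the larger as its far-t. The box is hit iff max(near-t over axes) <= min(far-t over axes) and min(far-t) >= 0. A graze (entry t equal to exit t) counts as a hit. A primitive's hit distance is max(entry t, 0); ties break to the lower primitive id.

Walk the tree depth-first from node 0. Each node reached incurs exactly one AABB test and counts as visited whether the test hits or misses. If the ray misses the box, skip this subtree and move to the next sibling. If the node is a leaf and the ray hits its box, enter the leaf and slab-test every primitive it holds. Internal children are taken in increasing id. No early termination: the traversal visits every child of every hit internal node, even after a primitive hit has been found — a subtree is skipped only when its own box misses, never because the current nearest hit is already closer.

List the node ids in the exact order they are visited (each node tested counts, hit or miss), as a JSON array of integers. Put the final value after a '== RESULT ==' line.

Traverse from the root:
N0 x:[17/2,30] y:[16,52] z:[31/2,35] -> hit [16,30], descend [1, 6, 7, 8]
  N1 x:[17/2,31/2] y:[16,49] z:[31/2,24] -> miss, prune
  N6 x:[39/2,24] y:[17,50] z:[35/2,23] -> hit [39/2,23] leaf, test {P12@t=39/2, P16(miss), P19(miss)}
  N7 x:[11,19] y:[16,52] z:[25,35] -> miss, prune
  N8 x:[24,30] y:[19,43] z:[39/2,30] -> hit [24,30], descend [4, 10]
    N4 x:[24,30] y:[31,43] z:[39/2,26] -> miss, prune
    N10 x:[51/2,30] y:[19,29] z:[23,30] -> hit [51/2,29] leaf, test {P6@t=28, P15(miss)}

Visited [0, 1, 6, 7, 8, 4, 10]. Tests: 7 box, 2 leaf. Nearest: P12.

== RESULT ==
[0, 1, 6, 7, 8, 4, 10]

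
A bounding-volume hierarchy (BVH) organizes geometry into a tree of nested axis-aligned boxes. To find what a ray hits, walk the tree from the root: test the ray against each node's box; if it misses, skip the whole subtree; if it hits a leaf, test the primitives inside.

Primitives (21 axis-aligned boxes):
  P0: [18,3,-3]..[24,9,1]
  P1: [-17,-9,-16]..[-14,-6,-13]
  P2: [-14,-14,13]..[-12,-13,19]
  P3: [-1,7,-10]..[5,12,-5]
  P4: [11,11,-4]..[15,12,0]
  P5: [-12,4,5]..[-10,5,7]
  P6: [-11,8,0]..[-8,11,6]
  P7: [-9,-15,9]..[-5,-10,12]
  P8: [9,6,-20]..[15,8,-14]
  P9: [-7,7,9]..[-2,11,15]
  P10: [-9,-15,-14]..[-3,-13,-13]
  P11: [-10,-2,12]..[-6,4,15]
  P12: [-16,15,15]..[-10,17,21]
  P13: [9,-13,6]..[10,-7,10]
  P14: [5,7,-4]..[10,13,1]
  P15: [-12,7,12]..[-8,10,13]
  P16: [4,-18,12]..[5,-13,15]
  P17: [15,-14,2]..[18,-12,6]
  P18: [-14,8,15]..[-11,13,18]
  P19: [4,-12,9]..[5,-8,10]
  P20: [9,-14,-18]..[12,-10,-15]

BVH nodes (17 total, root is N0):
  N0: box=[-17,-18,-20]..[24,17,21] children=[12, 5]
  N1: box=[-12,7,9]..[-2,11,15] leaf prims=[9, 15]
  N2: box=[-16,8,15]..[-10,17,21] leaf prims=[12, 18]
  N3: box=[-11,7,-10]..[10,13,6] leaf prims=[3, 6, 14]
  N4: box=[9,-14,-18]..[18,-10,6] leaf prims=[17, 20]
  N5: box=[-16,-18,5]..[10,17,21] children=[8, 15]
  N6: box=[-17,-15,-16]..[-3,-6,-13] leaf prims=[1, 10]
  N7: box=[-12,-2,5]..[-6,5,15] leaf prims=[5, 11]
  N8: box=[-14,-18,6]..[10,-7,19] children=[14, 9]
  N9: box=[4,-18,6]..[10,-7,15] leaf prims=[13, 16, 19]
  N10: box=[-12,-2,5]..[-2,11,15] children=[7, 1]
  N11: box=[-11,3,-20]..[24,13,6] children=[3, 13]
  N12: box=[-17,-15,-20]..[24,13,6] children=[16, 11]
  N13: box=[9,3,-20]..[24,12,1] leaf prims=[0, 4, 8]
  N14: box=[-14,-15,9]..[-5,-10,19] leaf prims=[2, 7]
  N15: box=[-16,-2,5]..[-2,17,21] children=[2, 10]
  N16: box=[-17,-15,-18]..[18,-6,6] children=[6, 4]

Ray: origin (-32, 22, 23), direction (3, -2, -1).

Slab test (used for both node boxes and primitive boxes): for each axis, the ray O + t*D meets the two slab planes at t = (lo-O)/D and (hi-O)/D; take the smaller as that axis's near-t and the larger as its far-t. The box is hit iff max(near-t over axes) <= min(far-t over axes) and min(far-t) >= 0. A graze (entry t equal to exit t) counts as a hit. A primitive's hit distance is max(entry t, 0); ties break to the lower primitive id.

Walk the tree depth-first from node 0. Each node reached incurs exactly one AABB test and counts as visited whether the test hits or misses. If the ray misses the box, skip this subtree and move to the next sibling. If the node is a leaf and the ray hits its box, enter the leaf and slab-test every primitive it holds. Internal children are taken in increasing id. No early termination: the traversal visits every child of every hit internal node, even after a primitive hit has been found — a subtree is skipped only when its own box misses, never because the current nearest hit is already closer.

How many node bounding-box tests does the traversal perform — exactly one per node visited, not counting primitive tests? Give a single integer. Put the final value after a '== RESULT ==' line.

Traverse from the root:
N0 x:[5,56/3] y:[5/2,20] z:[2,43] -> hit [5,56/3], descend [5, 12]
  N5 x:[16/3,14] y:[5/2,20] z:[2,18] -> hit [16/3,14], descend [8, 15]
    N8 x:[6,14] y:[29/2,20] z:[4,17] -> miss, prune
    N15 x:[16/3,10] y:[5/2,12] z:[2,18] -> hit [16/3,10], descend [2, 10]
      N2 x:[16/3,22/3] y:[5/2,7] z:[2,8] -> hit [16/3,7] leaf, test {P12(miss), P18@t=6}
      N10 x:[20/3,10] y:[11/2,12] z:[8,18] -> hit [8,10], descend [1, 7]
        N1 x:[20/3,10] y:[11/2,15/2] z:[8,14] -> miss, prune
        N7 x:[20/3,26/3] y:[17/2,12] z:[8,18] -> hit [17/2,26/3] leaf, test {P5(miss), P11(miss)}
  N12 x:[5,56/3] y:[9/2,37/2] z:[17,43] -> hit [17,37/2], descend [11, 16]
    N11 x:[7,56/3] y:[9/2,19/2] z:[17,43] -> miss, prune
    N16 x:[5,50/3] y:[14,37/2] z:[17,41] -> miss, prune

order=[0, 5, 8, 15, 2, 10, 1, 7, 12, 11, 16]  |boxes|=11  |leaves|=2  hit=P18

== RESULT ==
11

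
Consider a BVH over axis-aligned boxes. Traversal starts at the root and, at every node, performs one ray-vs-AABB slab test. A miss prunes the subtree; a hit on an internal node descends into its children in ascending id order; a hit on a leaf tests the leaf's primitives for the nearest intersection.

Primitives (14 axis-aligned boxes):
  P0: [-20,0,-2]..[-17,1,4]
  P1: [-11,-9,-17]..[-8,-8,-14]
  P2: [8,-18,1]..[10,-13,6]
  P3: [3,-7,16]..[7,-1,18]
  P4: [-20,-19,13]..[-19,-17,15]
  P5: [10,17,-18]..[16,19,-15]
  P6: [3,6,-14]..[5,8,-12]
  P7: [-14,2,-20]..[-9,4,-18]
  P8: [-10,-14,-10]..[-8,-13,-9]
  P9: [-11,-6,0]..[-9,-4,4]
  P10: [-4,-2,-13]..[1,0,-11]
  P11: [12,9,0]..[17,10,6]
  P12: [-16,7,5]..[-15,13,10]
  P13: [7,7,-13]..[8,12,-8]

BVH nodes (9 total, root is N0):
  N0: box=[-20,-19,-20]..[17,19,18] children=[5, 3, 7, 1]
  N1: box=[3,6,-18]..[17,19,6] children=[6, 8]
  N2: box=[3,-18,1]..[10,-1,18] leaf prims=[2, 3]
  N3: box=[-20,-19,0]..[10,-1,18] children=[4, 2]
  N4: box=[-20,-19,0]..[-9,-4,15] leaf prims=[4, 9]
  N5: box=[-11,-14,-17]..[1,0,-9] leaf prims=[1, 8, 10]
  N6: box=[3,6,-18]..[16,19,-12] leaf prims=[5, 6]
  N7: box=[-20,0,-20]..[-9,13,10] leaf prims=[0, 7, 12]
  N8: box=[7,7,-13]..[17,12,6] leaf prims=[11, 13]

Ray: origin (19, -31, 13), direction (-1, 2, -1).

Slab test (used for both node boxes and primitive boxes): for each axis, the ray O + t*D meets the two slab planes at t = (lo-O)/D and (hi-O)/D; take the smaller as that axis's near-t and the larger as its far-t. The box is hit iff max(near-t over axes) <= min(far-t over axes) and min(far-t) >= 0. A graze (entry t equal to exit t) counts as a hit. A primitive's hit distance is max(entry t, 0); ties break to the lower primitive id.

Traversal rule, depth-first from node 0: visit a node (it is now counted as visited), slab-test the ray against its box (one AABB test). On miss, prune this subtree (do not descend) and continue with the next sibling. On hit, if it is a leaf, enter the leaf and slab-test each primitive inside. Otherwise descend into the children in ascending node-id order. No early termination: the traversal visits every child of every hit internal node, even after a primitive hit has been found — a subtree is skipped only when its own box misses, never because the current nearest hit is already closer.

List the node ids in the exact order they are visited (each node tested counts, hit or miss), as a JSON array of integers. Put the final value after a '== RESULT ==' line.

Walk:
N0 x:[2,39] y:[6,25] z:[-5,33] -> hit [6,25], descend [1, 3, 5, 7]
  N1 x:[2,16] y:[37/2,25] z:[7,31] -> miss, prune
  N3 x:[9,39] y:[6,15] z:[-5,13] -> hit [9,13], descend [2, 4]
    N2 x:[9,16] y:[13/2,15] z:[-5,12] -> hit [9,12] leaf, test {P2@t=9, P3(miss)}
    N4 x:[28,39] y:[6,27/2] z:[-2,13] -> miss, prune
  N5 x:[18,30] y:[17/2,31/2] z:[22,30] -> miss, prune
  N7 x:[28,39] y:[31/2,22] z:[3,33] -> miss, prune

Visited [0, 1, 3, 2, 4, 5, 7]. Tests: 7 box, 1 leaf. Nearest: P2.

== RESULT ==
[0, 1, 3, 2, 4, 5, 7]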